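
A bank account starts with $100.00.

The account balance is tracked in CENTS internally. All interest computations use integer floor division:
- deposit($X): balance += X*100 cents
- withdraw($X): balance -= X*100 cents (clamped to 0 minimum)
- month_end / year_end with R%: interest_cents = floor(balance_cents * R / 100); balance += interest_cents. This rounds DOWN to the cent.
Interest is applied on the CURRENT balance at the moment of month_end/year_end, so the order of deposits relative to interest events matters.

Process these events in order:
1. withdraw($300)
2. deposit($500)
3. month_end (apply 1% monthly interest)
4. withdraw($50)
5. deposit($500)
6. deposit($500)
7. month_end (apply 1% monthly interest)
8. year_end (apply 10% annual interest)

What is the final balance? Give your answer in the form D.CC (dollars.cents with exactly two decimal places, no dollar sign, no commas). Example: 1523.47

Answer: 1616.50

Derivation:
After 1 (withdraw($300)): balance=$0.00 total_interest=$0.00
After 2 (deposit($500)): balance=$500.00 total_interest=$0.00
After 3 (month_end (apply 1% monthly interest)): balance=$505.00 total_interest=$5.00
After 4 (withdraw($50)): balance=$455.00 total_interest=$5.00
After 5 (deposit($500)): balance=$955.00 total_interest=$5.00
After 6 (deposit($500)): balance=$1455.00 total_interest=$5.00
After 7 (month_end (apply 1% monthly interest)): balance=$1469.55 total_interest=$19.55
After 8 (year_end (apply 10% annual interest)): balance=$1616.50 total_interest=$166.50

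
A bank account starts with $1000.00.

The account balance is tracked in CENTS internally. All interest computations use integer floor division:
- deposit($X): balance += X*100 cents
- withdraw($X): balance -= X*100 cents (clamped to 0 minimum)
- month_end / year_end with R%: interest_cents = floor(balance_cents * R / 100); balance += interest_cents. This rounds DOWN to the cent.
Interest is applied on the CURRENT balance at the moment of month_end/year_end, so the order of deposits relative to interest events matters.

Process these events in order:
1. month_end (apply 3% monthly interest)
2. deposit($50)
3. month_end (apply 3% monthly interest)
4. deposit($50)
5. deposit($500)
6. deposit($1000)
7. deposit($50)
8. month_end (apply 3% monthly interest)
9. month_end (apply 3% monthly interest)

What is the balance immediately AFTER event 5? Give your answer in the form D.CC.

Answer: 1662.40

Derivation:
After 1 (month_end (apply 3% monthly interest)): balance=$1030.00 total_interest=$30.00
After 2 (deposit($50)): balance=$1080.00 total_interest=$30.00
After 3 (month_end (apply 3% monthly interest)): balance=$1112.40 total_interest=$62.40
After 4 (deposit($50)): balance=$1162.40 total_interest=$62.40
After 5 (deposit($500)): balance=$1662.40 total_interest=$62.40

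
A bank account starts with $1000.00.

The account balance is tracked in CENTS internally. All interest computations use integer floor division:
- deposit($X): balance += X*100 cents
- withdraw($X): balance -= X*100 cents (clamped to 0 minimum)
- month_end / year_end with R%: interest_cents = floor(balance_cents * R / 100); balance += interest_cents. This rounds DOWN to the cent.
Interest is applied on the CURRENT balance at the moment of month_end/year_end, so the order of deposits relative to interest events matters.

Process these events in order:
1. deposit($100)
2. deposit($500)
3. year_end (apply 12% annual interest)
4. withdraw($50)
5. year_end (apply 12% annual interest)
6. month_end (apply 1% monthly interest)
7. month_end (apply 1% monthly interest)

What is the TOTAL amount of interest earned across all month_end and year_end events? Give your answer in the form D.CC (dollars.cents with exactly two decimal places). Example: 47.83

Answer: 440.25

Derivation:
After 1 (deposit($100)): balance=$1100.00 total_interest=$0.00
After 2 (deposit($500)): balance=$1600.00 total_interest=$0.00
After 3 (year_end (apply 12% annual interest)): balance=$1792.00 total_interest=$192.00
After 4 (withdraw($50)): balance=$1742.00 total_interest=$192.00
After 5 (year_end (apply 12% annual interest)): balance=$1951.04 total_interest=$401.04
After 6 (month_end (apply 1% monthly interest)): balance=$1970.55 total_interest=$420.55
After 7 (month_end (apply 1% monthly interest)): balance=$1990.25 total_interest=$440.25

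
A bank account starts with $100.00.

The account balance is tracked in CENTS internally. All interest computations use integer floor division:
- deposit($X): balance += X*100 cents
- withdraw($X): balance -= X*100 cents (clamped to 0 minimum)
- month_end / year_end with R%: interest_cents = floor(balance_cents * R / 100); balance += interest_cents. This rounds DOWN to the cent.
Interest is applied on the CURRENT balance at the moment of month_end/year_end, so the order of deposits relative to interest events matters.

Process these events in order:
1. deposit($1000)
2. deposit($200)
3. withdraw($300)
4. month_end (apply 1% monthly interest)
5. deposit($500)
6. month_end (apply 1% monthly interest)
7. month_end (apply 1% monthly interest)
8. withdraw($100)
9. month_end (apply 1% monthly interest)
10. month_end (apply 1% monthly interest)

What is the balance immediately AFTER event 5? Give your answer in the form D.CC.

Answer: 1510.00

Derivation:
After 1 (deposit($1000)): balance=$1100.00 total_interest=$0.00
After 2 (deposit($200)): balance=$1300.00 total_interest=$0.00
After 3 (withdraw($300)): balance=$1000.00 total_interest=$0.00
After 4 (month_end (apply 1% monthly interest)): balance=$1010.00 total_interest=$10.00
After 5 (deposit($500)): balance=$1510.00 total_interest=$10.00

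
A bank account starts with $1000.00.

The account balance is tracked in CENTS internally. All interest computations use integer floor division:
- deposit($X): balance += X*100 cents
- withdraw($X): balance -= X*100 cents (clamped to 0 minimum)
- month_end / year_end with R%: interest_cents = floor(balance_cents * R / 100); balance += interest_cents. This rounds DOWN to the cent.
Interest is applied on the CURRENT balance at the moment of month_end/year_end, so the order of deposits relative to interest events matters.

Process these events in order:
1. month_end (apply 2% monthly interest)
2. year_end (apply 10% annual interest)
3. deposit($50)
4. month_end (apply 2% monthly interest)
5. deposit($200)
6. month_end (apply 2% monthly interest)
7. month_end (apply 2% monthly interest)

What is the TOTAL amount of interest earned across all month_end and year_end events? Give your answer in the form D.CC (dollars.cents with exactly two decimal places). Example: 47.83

Answer: 201.80

Derivation:
After 1 (month_end (apply 2% monthly interest)): balance=$1020.00 total_interest=$20.00
After 2 (year_end (apply 10% annual interest)): balance=$1122.00 total_interest=$122.00
After 3 (deposit($50)): balance=$1172.00 total_interest=$122.00
After 4 (month_end (apply 2% monthly interest)): balance=$1195.44 total_interest=$145.44
After 5 (deposit($200)): balance=$1395.44 total_interest=$145.44
After 6 (month_end (apply 2% monthly interest)): balance=$1423.34 total_interest=$173.34
After 7 (month_end (apply 2% monthly interest)): balance=$1451.80 total_interest=$201.80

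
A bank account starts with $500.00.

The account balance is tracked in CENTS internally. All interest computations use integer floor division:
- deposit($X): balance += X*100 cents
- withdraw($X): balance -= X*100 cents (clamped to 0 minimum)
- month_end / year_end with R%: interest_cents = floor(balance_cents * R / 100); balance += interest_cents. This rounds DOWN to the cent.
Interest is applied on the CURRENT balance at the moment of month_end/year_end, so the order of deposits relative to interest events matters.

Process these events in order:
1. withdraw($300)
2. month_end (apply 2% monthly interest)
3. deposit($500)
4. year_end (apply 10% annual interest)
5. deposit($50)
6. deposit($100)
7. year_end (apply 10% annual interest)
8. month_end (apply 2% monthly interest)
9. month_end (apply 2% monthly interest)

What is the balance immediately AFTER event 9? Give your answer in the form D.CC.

After 1 (withdraw($300)): balance=$200.00 total_interest=$0.00
After 2 (month_end (apply 2% monthly interest)): balance=$204.00 total_interest=$4.00
After 3 (deposit($500)): balance=$704.00 total_interest=$4.00
After 4 (year_end (apply 10% annual interest)): balance=$774.40 total_interest=$74.40
After 5 (deposit($50)): balance=$824.40 total_interest=$74.40
After 6 (deposit($100)): balance=$924.40 total_interest=$74.40
After 7 (year_end (apply 10% annual interest)): balance=$1016.84 total_interest=$166.84
After 8 (month_end (apply 2% monthly interest)): balance=$1037.17 total_interest=$187.17
After 9 (month_end (apply 2% monthly interest)): balance=$1057.91 total_interest=$207.91

Answer: 1057.91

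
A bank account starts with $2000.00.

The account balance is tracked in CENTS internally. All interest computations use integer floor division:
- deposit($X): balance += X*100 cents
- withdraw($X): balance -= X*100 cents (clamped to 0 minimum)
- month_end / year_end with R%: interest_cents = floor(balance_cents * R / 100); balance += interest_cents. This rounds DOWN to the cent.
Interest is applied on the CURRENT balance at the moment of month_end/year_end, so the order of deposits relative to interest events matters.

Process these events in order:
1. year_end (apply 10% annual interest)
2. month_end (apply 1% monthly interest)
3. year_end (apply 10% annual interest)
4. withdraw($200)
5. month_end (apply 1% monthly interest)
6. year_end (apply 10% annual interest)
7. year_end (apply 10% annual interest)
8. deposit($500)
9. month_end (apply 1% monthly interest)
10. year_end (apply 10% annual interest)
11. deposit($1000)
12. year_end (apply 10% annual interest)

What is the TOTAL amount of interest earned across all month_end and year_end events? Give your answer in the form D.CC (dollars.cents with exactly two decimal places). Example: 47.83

Answer: 1762.80

Derivation:
After 1 (year_end (apply 10% annual interest)): balance=$2200.00 total_interest=$200.00
After 2 (month_end (apply 1% monthly interest)): balance=$2222.00 total_interest=$222.00
After 3 (year_end (apply 10% annual interest)): balance=$2444.20 total_interest=$444.20
After 4 (withdraw($200)): balance=$2244.20 total_interest=$444.20
After 5 (month_end (apply 1% monthly interest)): balance=$2266.64 total_interest=$466.64
After 6 (year_end (apply 10% annual interest)): balance=$2493.30 total_interest=$693.30
After 7 (year_end (apply 10% annual interest)): balance=$2742.63 total_interest=$942.63
After 8 (deposit($500)): balance=$3242.63 total_interest=$942.63
After 9 (month_end (apply 1% monthly interest)): balance=$3275.05 total_interest=$975.05
After 10 (year_end (apply 10% annual interest)): balance=$3602.55 total_interest=$1302.55
After 11 (deposit($1000)): balance=$4602.55 total_interest=$1302.55
After 12 (year_end (apply 10% annual interest)): balance=$5062.80 total_interest=$1762.80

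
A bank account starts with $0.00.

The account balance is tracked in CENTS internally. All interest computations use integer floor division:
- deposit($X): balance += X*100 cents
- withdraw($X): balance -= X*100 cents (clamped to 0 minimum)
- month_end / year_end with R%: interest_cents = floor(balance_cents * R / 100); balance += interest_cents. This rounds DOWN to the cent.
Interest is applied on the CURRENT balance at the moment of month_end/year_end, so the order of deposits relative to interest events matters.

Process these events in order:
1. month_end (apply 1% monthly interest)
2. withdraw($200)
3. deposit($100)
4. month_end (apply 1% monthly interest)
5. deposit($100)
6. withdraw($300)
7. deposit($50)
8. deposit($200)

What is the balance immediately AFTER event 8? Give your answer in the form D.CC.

After 1 (month_end (apply 1% monthly interest)): balance=$0.00 total_interest=$0.00
After 2 (withdraw($200)): balance=$0.00 total_interest=$0.00
After 3 (deposit($100)): balance=$100.00 total_interest=$0.00
After 4 (month_end (apply 1% monthly interest)): balance=$101.00 total_interest=$1.00
After 5 (deposit($100)): balance=$201.00 total_interest=$1.00
After 6 (withdraw($300)): balance=$0.00 total_interest=$1.00
After 7 (deposit($50)): balance=$50.00 total_interest=$1.00
After 8 (deposit($200)): balance=$250.00 total_interest=$1.00

Answer: 250.00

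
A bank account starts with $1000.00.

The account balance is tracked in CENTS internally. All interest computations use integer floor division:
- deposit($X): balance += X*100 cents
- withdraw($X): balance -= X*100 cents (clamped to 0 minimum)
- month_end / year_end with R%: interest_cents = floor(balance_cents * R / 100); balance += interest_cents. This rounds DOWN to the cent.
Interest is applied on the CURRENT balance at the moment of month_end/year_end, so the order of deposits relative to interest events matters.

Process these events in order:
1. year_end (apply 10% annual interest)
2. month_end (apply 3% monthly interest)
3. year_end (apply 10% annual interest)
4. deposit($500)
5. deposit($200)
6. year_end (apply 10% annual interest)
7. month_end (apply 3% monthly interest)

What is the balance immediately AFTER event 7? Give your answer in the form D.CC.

After 1 (year_end (apply 10% annual interest)): balance=$1100.00 total_interest=$100.00
After 2 (month_end (apply 3% monthly interest)): balance=$1133.00 total_interest=$133.00
After 3 (year_end (apply 10% annual interest)): balance=$1246.30 total_interest=$246.30
After 4 (deposit($500)): balance=$1746.30 total_interest=$246.30
After 5 (deposit($200)): balance=$1946.30 total_interest=$246.30
After 6 (year_end (apply 10% annual interest)): balance=$2140.93 total_interest=$440.93
After 7 (month_end (apply 3% monthly interest)): balance=$2205.15 total_interest=$505.15

Answer: 2205.15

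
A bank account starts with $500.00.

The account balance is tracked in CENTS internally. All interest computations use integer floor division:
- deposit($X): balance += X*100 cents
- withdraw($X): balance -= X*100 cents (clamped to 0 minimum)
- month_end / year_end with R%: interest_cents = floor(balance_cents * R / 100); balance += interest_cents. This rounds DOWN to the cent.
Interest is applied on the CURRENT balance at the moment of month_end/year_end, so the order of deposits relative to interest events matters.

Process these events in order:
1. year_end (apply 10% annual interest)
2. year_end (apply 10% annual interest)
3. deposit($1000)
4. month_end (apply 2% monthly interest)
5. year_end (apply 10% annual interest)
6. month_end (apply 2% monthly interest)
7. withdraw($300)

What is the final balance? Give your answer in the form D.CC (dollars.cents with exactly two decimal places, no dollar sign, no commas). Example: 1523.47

Answer: 1536.82

Derivation:
After 1 (year_end (apply 10% annual interest)): balance=$550.00 total_interest=$50.00
After 2 (year_end (apply 10% annual interest)): balance=$605.00 total_interest=$105.00
After 3 (deposit($1000)): balance=$1605.00 total_interest=$105.00
After 4 (month_end (apply 2% monthly interest)): balance=$1637.10 total_interest=$137.10
After 5 (year_end (apply 10% annual interest)): balance=$1800.81 total_interest=$300.81
After 6 (month_end (apply 2% monthly interest)): balance=$1836.82 total_interest=$336.82
After 7 (withdraw($300)): balance=$1536.82 total_interest=$336.82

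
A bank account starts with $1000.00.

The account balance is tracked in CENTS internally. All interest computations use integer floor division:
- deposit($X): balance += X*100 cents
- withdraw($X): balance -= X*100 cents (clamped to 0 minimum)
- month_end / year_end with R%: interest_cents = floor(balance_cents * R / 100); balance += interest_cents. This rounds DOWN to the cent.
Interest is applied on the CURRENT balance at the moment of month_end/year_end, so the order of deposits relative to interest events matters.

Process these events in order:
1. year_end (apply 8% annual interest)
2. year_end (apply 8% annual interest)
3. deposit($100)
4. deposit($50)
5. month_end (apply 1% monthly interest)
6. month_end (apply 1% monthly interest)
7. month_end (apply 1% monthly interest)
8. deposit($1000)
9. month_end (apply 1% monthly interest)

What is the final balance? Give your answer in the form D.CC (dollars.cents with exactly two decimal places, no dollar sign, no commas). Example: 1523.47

Answer: 2379.83

Derivation:
After 1 (year_end (apply 8% annual interest)): balance=$1080.00 total_interest=$80.00
After 2 (year_end (apply 8% annual interest)): balance=$1166.40 total_interest=$166.40
After 3 (deposit($100)): balance=$1266.40 total_interest=$166.40
After 4 (deposit($50)): balance=$1316.40 total_interest=$166.40
After 5 (month_end (apply 1% monthly interest)): balance=$1329.56 total_interest=$179.56
After 6 (month_end (apply 1% monthly interest)): balance=$1342.85 total_interest=$192.85
After 7 (month_end (apply 1% monthly interest)): balance=$1356.27 total_interest=$206.27
After 8 (deposit($1000)): balance=$2356.27 total_interest=$206.27
After 9 (month_end (apply 1% monthly interest)): balance=$2379.83 total_interest=$229.83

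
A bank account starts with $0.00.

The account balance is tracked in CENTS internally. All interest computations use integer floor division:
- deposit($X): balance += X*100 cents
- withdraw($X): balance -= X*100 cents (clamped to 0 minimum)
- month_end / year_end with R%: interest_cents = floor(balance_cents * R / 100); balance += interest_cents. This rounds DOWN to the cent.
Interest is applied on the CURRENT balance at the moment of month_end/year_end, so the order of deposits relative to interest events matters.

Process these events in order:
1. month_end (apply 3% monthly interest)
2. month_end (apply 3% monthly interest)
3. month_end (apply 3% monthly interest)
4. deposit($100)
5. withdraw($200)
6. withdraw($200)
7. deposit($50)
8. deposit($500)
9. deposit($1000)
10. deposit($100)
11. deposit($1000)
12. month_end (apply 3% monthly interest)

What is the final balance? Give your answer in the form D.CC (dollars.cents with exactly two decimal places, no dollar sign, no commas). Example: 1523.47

Answer: 2729.50

Derivation:
After 1 (month_end (apply 3% monthly interest)): balance=$0.00 total_interest=$0.00
After 2 (month_end (apply 3% monthly interest)): balance=$0.00 total_interest=$0.00
After 3 (month_end (apply 3% monthly interest)): balance=$0.00 total_interest=$0.00
After 4 (deposit($100)): balance=$100.00 total_interest=$0.00
After 5 (withdraw($200)): balance=$0.00 total_interest=$0.00
After 6 (withdraw($200)): balance=$0.00 total_interest=$0.00
After 7 (deposit($50)): balance=$50.00 total_interest=$0.00
After 8 (deposit($500)): balance=$550.00 total_interest=$0.00
After 9 (deposit($1000)): balance=$1550.00 total_interest=$0.00
After 10 (deposit($100)): balance=$1650.00 total_interest=$0.00
After 11 (deposit($1000)): balance=$2650.00 total_interest=$0.00
After 12 (month_end (apply 3% monthly interest)): balance=$2729.50 total_interest=$79.50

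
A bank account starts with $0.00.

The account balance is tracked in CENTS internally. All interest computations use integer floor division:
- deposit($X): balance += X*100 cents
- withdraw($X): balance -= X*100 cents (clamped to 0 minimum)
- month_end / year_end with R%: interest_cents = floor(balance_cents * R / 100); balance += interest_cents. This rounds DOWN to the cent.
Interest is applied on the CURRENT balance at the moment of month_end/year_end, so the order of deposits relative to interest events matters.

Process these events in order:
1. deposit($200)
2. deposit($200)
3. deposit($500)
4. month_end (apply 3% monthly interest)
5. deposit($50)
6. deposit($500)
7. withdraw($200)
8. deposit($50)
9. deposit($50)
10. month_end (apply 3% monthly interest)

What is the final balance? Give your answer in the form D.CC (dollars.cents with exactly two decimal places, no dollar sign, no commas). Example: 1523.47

After 1 (deposit($200)): balance=$200.00 total_interest=$0.00
After 2 (deposit($200)): balance=$400.00 total_interest=$0.00
After 3 (deposit($500)): balance=$900.00 total_interest=$0.00
After 4 (month_end (apply 3% monthly interest)): balance=$927.00 total_interest=$27.00
After 5 (deposit($50)): balance=$977.00 total_interest=$27.00
After 6 (deposit($500)): balance=$1477.00 total_interest=$27.00
After 7 (withdraw($200)): balance=$1277.00 total_interest=$27.00
After 8 (deposit($50)): balance=$1327.00 total_interest=$27.00
After 9 (deposit($50)): balance=$1377.00 total_interest=$27.00
After 10 (month_end (apply 3% monthly interest)): balance=$1418.31 total_interest=$68.31

Answer: 1418.31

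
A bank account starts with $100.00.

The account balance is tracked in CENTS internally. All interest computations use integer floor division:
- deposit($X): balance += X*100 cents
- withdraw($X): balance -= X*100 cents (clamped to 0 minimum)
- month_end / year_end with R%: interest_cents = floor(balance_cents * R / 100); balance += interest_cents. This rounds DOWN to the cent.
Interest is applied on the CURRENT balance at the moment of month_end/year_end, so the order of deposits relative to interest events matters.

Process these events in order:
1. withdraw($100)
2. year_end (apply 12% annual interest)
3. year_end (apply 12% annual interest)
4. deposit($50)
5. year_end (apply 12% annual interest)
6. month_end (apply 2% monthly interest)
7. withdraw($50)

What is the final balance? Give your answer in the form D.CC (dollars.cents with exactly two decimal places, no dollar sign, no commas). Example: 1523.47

Answer: 7.12

Derivation:
After 1 (withdraw($100)): balance=$0.00 total_interest=$0.00
After 2 (year_end (apply 12% annual interest)): balance=$0.00 total_interest=$0.00
After 3 (year_end (apply 12% annual interest)): balance=$0.00 total_interest=$0.00
After 4 (deposit($50)): balance=$50.00 total_interest=$0.00
After 5 (year_end (apply 12% annual interest)): balance=$56.00 total_interest=$6.00
After 6 (month_end (apply 2% monthly interest)): balance=$57.12 total_interest=$7.12
After 7 (withdraw($50)): balance=$7.12 total_interest=$7.12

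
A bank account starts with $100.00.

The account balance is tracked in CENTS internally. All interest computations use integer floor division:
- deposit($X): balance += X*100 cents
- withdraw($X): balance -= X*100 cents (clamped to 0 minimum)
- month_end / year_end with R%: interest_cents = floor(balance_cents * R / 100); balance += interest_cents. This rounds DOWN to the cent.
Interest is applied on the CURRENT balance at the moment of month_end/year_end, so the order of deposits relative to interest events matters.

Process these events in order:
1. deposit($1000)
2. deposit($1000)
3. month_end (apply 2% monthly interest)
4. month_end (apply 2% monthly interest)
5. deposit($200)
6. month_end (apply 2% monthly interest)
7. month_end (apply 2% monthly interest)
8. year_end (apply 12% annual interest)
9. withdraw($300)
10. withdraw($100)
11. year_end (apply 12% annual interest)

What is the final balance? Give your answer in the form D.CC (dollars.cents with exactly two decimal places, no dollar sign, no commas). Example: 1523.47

After 1 (deposit($1000)): balance=$1100.00 total_interest=$0.00
After 2 (deposit($1000)): balance=$2100.00 total_interest=$0.00
After 3 (month_end (apply 2% monthly interest)): balance=$2142.00 total_interest=$42.00
After 4 (month_end (apply 2% monthly interest)): balance=$2184.84 total_interest=$84.84
After 5 (deposit($200)): balance=$2384.84 total_interest=$84.84
After 6 (month_end (apply 2% monthly interest)): balance=$2432.53 total_interest=$132.53
After 7 (month_end (apply 2% monthly interest)): balance=$2481.18 total_interest=$181.18
After 8 (year_end (apply 12% annual interest)): balance=$2778.92 total_interest=$478.92
After 9 (withdraw($300)): balance=$2478.92 total_interest=$478.92
After 10 (withdraw($100)): balance=$2378.92 total_interest=$478.92
After 11 (year_end (apply 12% annual interest)): balance=$2664.39 total_interest=$764.39

Answer: 2664.39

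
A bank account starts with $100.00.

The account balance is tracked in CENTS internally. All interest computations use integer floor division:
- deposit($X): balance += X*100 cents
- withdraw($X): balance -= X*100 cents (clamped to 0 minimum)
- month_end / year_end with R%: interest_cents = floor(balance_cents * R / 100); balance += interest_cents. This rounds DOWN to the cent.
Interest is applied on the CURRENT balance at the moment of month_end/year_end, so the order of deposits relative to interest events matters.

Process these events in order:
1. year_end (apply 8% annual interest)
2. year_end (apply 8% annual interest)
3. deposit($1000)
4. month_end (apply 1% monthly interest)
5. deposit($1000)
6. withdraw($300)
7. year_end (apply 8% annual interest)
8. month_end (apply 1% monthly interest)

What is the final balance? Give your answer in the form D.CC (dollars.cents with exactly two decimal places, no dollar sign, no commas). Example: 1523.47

After 1 (year_end (apply 8% annual interest)): balance=$108.00 total_interest=$8.00
After 2 (year_end (apply 8% annual interest)): balance=$116.64 total_interest=$16.64
After 3 (deposit($1000)): balance=$1116.64 total_interest=$16.64
After 4 (month_end (apply 1% monthly interest)): balance=$1127.80 total_interest=$27.80
After 5 (deposit($1000)): balance=$2127.80 total_interest=$27.80
After 6 (withdraw($300)): balance=$1827.80 total_interest=$27.80
After 7 (year_end (apply 8% annual interest)): balance=$1974.02 total_interest=$174.02
After 8 (month_end (apply 1% monthly interest)): balance=$1993.76 total_interest=$193.76

Answer: 1993.76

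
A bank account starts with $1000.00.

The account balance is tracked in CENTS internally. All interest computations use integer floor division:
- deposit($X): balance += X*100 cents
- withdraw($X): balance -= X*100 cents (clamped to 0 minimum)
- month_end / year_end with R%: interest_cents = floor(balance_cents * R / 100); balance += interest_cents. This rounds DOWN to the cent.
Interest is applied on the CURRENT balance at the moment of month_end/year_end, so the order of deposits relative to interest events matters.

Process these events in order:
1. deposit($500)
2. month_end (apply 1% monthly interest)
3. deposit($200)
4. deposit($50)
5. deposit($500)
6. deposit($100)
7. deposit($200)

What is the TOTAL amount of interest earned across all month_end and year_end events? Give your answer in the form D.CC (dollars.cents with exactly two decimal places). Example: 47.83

Answer: 15.00

Derivation:
After 1 (deposit($500)): balance=$1500.00 total_interest=$0.00
After 2 (month_end (apply 1% monthly interest)): balance=$1515.00 total_interest=$15.00
After 3 (deposit($200)): balance=$1715.00 total_interest=$15.00
After 4 (deposit($50)): balance=$1765.00 total_interest=$15.00
After 5 (deposit($500)): balance=$2265.00 total_interest=$15.00
After 6 (deposit($100)): balance=$2365.00 total_interest=$15.00
After 7 (deposit($200)): balance=$2565.00 total_interest=$15.00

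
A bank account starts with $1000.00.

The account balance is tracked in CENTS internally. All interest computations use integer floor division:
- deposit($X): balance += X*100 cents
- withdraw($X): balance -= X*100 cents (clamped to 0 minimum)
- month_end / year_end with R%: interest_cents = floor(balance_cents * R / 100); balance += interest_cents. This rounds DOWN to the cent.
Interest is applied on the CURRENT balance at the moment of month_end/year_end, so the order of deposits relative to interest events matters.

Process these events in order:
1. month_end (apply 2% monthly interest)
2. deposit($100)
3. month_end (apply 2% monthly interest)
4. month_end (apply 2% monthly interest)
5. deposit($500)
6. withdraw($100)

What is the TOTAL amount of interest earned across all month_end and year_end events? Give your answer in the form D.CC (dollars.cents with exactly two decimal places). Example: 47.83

Answer: 65.24

Derivation:
After 1 (month_end (apply 2% monthly interest)): balance=$1020.00 total_interest=$20.00
After 2 (deposit($100)): balance=$1120.00 total_interest=$20.00
After 3 (month_end (apply 2% monthly interest)): balance=$1142.40 total_interest=$42.40
After 4 (month_end (apply 2% monthly interest)): balance=$1165.24 total_interest=$65.24
After 5 (deposit($500)): balance=$1665.24 total_interest=$65.24
After 6 (withdraw($100)): balance=$1565.24 total_interest=$65.24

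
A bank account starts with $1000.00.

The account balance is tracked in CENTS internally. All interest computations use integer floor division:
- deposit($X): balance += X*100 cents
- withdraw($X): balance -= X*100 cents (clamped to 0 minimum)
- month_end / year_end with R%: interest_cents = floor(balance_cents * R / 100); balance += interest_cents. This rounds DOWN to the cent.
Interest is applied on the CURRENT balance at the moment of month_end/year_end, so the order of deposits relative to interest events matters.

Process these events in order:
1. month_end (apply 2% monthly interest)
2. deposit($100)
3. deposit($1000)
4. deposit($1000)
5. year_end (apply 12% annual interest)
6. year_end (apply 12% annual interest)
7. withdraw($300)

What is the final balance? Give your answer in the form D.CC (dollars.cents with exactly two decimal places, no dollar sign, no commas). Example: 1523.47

After 1 (month_end (apply 2% monthly interest)): balance=$1020.00 total_interest=$20.00
After 2 (deposit($100)): balance=$1120.00 total_interest=$20.00
After 3 (deposit($1000)): balance=$2120.00 total_interest=$20.00
After 4 (deposit($1000)): balance=$3120.00 total_interest=$20.00
After 5 (year_end (apply 12% annual interest)): balance=$3494.40 total_interest=$394.40
After 6 (year_end (apply 12% annual interest)): balance=$3913.72 total_interest=$813.72
After 7 (withdraw($300)): balance=$3613.72 total_interest=$813.72

Answer: 3613.72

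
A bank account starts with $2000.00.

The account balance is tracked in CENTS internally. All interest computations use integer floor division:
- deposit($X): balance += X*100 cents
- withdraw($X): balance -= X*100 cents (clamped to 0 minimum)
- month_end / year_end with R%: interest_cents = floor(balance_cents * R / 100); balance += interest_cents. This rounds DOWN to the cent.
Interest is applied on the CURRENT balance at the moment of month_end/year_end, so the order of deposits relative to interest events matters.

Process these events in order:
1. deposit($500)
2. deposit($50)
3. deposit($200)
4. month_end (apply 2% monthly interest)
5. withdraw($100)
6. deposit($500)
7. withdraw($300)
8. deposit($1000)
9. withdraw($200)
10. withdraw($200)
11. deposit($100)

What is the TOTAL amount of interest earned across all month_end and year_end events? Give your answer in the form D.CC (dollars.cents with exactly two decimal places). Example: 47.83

After 1 (deposit($500)): balance=$2500.00 total_interest=$0.00
After 2 (deposit($50)): balance=$2550.00 total_interest=$0.00
After 3 (deposit($200)): balance=$2750.00 total_interest=$0.00
After 4 (month_end (apply 2% monthly interest)): balance=$2805.00 total_interest=$55.00
After 5 (withdraw($100)): balance=$2705.00 total_interest=$55.00
After 6 (deposit($500)): balance=$3205.00 total_interest=$55.00
After 7 (withdraw($300)): balance=$2905.00 total_interest=$55.00
After 8 (deposit($1000)): balance=$3905.00 total_interest=$55.00
After 9 (withdraw($200)): balance=$3705.00 total_interest=$55.00
After 10 (withdraw($200)): balance=$3505.00 total_interest=$55.00
After 11 (deposit($100)): balance=$3605.00 total_interest=$55.00

Answer: 55.00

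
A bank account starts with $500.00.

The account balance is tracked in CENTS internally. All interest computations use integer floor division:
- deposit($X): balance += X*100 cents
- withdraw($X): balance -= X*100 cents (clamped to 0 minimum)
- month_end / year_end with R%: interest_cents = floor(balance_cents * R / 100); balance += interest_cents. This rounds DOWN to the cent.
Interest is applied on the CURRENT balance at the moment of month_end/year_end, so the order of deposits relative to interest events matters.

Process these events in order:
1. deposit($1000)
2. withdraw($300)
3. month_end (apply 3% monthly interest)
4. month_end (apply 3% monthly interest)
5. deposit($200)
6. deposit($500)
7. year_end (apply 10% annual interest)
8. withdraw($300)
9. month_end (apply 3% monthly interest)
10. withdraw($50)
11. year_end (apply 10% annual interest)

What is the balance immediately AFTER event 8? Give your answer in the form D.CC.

Answer: 1870.38

Derivation:
After 1 (deposit($1000)): balance=$1500.00 total_interest=$0.00
After 2 (withdraw($300)): balance=$1200.00 total_interest=$0.00
After 3 (month_end (apply 3% monthly interest)): balance=$1236.00 total_interest=$36.00
After 4 (month_end (apply 3% monthly interest)): balance=$1273.08 total_interest=$73.08
After 5 (deposit($200)): balance=$1473.08 total_interest=$73.08
After 6 (deposit($500)): balance=$1973.08 total_interest=$73.08
After 7 (year_end (apply 10% annual interest)): balance=$2170.38 total_interest=$270.38
After 8 (withdraw($300)): balance=$1870.38 total_interest=$270.38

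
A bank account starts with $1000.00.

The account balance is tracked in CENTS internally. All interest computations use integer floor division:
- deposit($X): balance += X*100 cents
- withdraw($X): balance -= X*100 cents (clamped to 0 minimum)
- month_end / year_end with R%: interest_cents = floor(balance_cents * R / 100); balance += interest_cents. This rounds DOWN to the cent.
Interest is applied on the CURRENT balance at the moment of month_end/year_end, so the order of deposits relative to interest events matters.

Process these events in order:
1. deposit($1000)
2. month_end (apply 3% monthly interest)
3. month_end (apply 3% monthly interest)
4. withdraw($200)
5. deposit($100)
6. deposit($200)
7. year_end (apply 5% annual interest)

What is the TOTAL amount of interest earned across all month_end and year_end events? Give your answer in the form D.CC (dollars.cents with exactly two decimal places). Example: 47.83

After 1 (deposit($1000)): balance=$2000.00 total_interest=$0.00
After 2 (month_end (apply 3% monthly interest)): balance=$2060.00 total_interest=$60.00
After 3 (month_end (apply 3% monthly interest)): balance=$2121.80 total_interest=$121.80
After 4 (withdraw($200)): balance=$1921.80 total_interest=$121.80
After 5 (deposit($100)): balance=$2021.80 total_interest=$121.80
After 6 (deposit($200)): balance=$2221.80 total_interest=$121.80
After 7 (year_end (apply 5% annual interest)): balance=$2332.89 total_interest=$232.89

Answer: 232.89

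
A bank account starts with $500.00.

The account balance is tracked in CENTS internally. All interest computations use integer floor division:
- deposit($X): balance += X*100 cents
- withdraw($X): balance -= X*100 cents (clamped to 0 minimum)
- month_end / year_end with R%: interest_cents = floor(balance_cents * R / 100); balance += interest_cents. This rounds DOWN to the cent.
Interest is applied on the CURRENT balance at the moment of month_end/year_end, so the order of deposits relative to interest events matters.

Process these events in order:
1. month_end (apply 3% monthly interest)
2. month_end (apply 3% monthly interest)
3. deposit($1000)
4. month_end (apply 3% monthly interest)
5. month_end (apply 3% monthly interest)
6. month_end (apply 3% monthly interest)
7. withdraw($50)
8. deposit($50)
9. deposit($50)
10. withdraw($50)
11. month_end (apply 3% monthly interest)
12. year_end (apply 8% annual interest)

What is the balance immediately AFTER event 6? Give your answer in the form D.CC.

After 1 (month_end (apply 3% monthly interest)): balance=$515.00 total_interest=$15.00
After 2 (month_end (apply 3% monthly interest)): balance=$530.45 total_interest=$30.45
After 3 (deposit($1000)): balance=$1530.45 total_interest=$30.45
After 4 (month_end (apply 3% monthly interest)): balance=$1576.36 total_interest=$76.36
After 5 (month_end (apply 3% monthly interest)): balance=$1623.65 total_interest=$123.65
After 6 (month_end (apply 3% monthly interest)): balance=$1672.35 total_interest=$172.35

Answer: 1672.35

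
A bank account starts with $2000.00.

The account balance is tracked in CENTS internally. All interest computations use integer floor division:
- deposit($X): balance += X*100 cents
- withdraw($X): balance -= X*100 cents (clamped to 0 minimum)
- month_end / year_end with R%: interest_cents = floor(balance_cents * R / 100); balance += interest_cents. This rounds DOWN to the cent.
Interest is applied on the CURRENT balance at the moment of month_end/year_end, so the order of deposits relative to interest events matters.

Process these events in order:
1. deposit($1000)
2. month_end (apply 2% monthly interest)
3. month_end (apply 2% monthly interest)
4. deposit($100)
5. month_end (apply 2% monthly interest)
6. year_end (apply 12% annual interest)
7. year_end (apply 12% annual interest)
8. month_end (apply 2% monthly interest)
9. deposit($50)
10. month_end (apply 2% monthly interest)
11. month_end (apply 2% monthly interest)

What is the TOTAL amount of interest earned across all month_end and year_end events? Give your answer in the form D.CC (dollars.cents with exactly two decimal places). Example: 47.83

After 1 (deposit($1000)): balance=$3000.00 total_interest=$0.00
After 2 (month_end (apply 2% monthly interest)): balance=$3060.00 total_interest=$60.00
After 3 (month_end (apply 2% monthly interest)): balance=$3121.20 total_interest=$121.20
After 4 (deposit($100)): balance=$3221.20 total_interest=$121.20
After 5 (month_end (apply 2% monthly interest)): balance=$3285.62 total_interest=$185.62
After 6 (year_end (apply 12% annual interest)): balance=$3679.89 total_interest=$579.89
After 7 (year_end (apply 12% annual interest)): balance=$4121.47 total_interest=$1021.47
After 8 (month_end (apply 2% monthly interest)): balance=$4203.89 total_interest=$1103.89
After 9 (deposit($50)): balance=$4253.89 total_interest=$1103.89
After 10 (month_end (apply 2% monthly interest)): balance=$4338.96 total_interest=$1188.96
After 11 (month_end (apply 2% monthly interest)): balance=$4425.73 total_interest=$1275.73

Answer: 1275.73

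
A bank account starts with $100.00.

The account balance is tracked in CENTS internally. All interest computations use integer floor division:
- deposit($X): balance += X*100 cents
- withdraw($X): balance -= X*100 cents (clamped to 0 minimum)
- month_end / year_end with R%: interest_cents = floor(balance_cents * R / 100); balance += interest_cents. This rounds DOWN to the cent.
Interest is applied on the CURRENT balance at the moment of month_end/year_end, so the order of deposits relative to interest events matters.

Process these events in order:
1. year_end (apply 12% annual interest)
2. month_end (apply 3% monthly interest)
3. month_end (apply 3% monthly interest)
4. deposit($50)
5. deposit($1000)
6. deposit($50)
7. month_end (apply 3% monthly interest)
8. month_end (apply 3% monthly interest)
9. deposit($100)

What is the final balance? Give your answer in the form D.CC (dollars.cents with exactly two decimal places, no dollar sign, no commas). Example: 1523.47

After 1 (year_end (apply 12% annual interest)): balance=$112.00 total_interest=$12.00
After 2 (month_end (apply 3% monthly interest)): balance=$115.36 total_interest=$15.36
After 3 (month_end (apply 3% monthly interest)): balance=$118.82 total_interest=$18.82
After 4 (deposit($50)): balance=$168.82 total_interest=$18.82
After 5 (deposit($1000)): balance=$1168.82 total_interest=$18.82
After 6 (deposit($50)): balance=$1218.82 total_interest=$18.82
After 7 (month_end (apply 3% monthly interest)): balance=$1255.38 total_interest=$55.38
After 8 (month_end (apply 3% monthly interest)): balance=$1293.04 total_interest=$93.04
After 9 (deposit($100)): balance=$1393.04 total_interest=$93.04

Answer: 1393.04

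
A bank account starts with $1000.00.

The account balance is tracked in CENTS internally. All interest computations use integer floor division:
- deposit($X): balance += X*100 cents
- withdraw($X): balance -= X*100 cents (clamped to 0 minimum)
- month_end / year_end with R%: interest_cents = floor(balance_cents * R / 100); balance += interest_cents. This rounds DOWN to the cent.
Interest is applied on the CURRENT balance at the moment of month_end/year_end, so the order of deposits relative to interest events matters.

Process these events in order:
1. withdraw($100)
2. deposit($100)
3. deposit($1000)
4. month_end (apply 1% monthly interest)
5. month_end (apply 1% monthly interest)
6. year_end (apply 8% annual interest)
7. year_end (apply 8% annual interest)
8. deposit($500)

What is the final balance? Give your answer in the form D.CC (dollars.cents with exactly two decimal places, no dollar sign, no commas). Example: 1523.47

After 1 (withdraw($100)): balance=$900.00 total_interest=$0.00
After 2 (deposit($100)): balance=$1000.00 total_interest=$0.00
After 3 (deposit($1000)): balance=$2000.00 total_interest=$0.00
After 4 (month_end (apply 1% monthly interest)): balance=$2020.00 total_interest=$20.00
After 5 (month_end (apply 1% monthly interest)): balance=$2040.20 total_interest=$40.20
After 6 (year_end (apply 8% annual interest)): balance=$2203.41 total_interest=$203.41
After 7 (year_end (apply 8% annual interest)): balance=$2379.68 total_interest=$379.68
After 8 (deposit($500)): balance=$2879.68 total_interest=$379.68

Answer: 2879.68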